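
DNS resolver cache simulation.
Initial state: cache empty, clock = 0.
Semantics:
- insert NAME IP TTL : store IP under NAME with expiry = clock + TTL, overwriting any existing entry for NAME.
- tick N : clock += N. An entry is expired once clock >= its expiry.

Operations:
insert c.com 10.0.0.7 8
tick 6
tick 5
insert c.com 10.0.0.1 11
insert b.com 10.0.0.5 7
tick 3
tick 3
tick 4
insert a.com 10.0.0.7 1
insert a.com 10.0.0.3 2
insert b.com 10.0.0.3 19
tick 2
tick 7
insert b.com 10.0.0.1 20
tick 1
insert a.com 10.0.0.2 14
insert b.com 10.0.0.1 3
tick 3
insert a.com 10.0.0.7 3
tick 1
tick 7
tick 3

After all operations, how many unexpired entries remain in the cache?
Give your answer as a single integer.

Answer: 0

Derivation:
Op 1: insert c.com -> 10.0.0.7 (expiry=0+8=8). clock=0
Op 2: tick 6 -> clock=6.
Op 3: tick 5 -> clock=11. purged={c.com}
Op 4: insert c.com -> 10.0.0.1 (expiry=11+11=22). clock=11
Op 5: insert b.com -> 10.0.0.5 (expiry=11+7=18). clock=11
Op 6: tick 3 -> clock=14.
Op 7: tick 3 -> clock=17.
Op 8: tick 4 -> clock=21. purged={b.com}
Op 9: insert a.com -> 10.0.0.7 (expiry=21+1=22). clock=21
Op 10: insert a.com -> 10.0.0.3 (expiry=21+2=23). clock=21
Op 11: insert b.com -> 10.0.0.3 (expiry=21+19=40). clock=21
Op 12: tick 2 -> clock=23. purged={a.com,c.com}
Op 13: tick 7 -> clock=30.
Op 14: insert b.com -> 10.0.0.1 (expiry=30+20=50). clock=30
Op 15: tick 1 -> clock=31.
Op 16: insert a.com -> 10.0.0.2 (expiry=31+14=45). clock=31
Op 17: insert b.com -> 10.0.0.1 (expiry=31+3=34). clock=31
Op 18: tick 3 -> clock=34. purged={b.com}
Op 19: insert a.com -> 10.0.0.7 (expiry=34+3=37). clock=34
Op 20: tick 1 -> clock=35.
Op 21: tick 7 -> clock=42. purged={a.com}
Op 22: tick 3 -> clock=45.
Final cache (unexpired): {} -> size=0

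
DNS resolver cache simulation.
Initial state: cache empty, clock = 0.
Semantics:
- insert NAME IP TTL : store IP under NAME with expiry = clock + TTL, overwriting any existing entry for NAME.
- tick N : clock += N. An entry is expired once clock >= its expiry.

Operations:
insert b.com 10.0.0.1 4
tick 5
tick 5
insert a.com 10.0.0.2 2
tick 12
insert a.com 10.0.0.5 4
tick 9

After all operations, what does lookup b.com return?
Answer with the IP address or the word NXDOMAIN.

Answer: NXDOMAIN

Derivation:
Op 1: insert b.com -> 10.0.0.1 (expiry=0+4=4). clock=0
Op 2: tick 5 -> clock=5. purged={b.com}
Op 3: tick 5 -> clock=10.
Op 4: insert a.com -> 10.0.0.2 (expiry=10+2=12). clock=10
Op 5: tick 12 -> clock=22. purged={a.com}
Op 6: insert a.com -> 10.0.0.5 (expiry=22+4=26). clock=22
Op 7: tick 9 -> clock=31. purged={a.com}
lookup b.com: not in cache (expired or never inserted)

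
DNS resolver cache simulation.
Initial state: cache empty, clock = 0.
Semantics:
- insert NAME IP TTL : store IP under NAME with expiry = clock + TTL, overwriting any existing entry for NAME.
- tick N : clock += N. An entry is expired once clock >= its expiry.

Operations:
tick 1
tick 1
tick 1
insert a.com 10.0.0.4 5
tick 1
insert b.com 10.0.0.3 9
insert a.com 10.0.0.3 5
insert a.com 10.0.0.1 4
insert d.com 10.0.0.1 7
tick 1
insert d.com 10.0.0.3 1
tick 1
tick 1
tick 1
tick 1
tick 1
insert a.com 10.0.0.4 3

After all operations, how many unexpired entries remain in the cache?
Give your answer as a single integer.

Answer: 2

Derivation:
Op 1: tick 1 -> clock=1.
Op 2: tick 1 -> clock=2.
Op 3: tick 1 -> clock=3.
Op 4: insert a.com -> 10.0.0.4 (expiry=3+5=8). clock=3
Op 5: tick 1 -> clock=4.
Op 6: insert b.com -> 10.0.0.3 (expiry=4+9=13). clock=4
Op 7: insert a.com -> 10.0.0.3 (expiry=4+5=9). clock=4
Op 8: insert a.com -> 10.0.0.1 (expiry=4+4=8). clock=4
Op 9: insert d.com -> 10.0.0.1 (expiry=4+7=11). clock=4
Op 10: tick 1 -> clock=5.
Op 11: insert d.com -> 10.0.0.3 (expiry=5+1=6). clock=5
Op 12: tick 1 -> clock=6. purged={d.com}
Op 13: tick 1 -> clock=7.
Op 14: tick 1 -> clock=8. purged={a.com}
Op 15: tick 1 -> clock=9.
Op 16: tick 1 -> clock=10.
Op 17: insert a.com -> 10.0.0.4 (expiry=10+3=13). clock=10
Final cache (unexpired): {a.com,b.com} -> size=2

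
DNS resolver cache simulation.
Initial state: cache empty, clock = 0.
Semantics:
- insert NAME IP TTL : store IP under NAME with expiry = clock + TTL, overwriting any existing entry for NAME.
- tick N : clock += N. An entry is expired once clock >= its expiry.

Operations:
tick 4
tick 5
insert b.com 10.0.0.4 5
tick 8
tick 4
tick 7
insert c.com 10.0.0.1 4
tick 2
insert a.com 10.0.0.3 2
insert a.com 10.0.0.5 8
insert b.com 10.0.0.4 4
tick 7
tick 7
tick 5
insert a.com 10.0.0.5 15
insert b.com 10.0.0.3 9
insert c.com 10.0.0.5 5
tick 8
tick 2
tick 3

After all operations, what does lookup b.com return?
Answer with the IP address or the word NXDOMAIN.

Op 1: tick 4 -> clock=4.
Op 2: tick 5 -> clock=9.
Op 3: insert b.com -> 10.0.0.4 (expiry=9+5=14). clock=9
Op 4: tick 8 -> clock=17. purged={b.com}
Op 5: tick 4 -> clock=21.
Op 6: tick 7 -> clock=28.
Op 7: insert c.com -> 10.0.0.1 (expiry=28+4=32). clock=28
Op 8: tick 2 -> clock=30.
Op 9: insert a.com -> 10.0.0.3 (expiry=30+2=32). clock=30
Op 10: insert a.com -> 10.0.0.5 (expiry=30+8=38). clock=30
Op 11: insert b.com -> 10.0.0.4 (expiry=30+4=34). clock=30
Op 12: tick 7 -> clock=37. purged={b.com,c.com}
Op 13: tick 7 -> clock=44. purged={a.com}
Op 14: tick 5 -> clock=49.
Op 15: insert a.com -> 10.0.0.5 (expiry=49+15=64). clock=49
Op 16: insert b.com -> 10.0.0.3 (expiry=49+9=58). clock=49
Op 17: insert c.com -> 10.0.0.5 (expiry=49+5=54). clock=49
Op 18: tick 8 -> clock=57. purged={c.com}
Op 19: tick 2 -> clock=59. purged={b.com}
Op 20: tick 3 -> clock=62.
lookup b.com: not in cache (expired or never inserted)

Answer: NXDOMAIN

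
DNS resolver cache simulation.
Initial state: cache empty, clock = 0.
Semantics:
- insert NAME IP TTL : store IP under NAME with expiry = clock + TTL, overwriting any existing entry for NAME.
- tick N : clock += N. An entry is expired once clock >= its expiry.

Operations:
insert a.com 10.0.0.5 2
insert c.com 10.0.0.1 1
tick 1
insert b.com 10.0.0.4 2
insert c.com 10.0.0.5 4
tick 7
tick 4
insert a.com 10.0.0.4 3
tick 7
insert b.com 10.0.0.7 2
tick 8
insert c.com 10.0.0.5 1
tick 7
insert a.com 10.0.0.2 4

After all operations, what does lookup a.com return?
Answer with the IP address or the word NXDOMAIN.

Answer: 10.0.0.2

Derivation:
Op 1: insert a.com -> 10.0.0.5 (expiry=0+2=2). clock=0
Op 2: insert c.com -> 10.0.0.1 (expiry=0+1=1). clock=0
Op 3: tick 1 -> clock=1. purged={c.com}
Op 4: insert b.com -> 10.0.0.4 (expiry=1+2=3). clock=1
Op 5: insert c.com -> 10.0.0.5 (expiry=1+4=5). clock=1
Op 6: tick 7 -> clock=8. purged={a.com,b.com,c.com}
Op 7: tick 4 -> clock=12.
Op 8: insert a.com -> 10.0.0.4 (expiry=12+3=15). clock=12
Op 9: tick 7 -> clock=19. purged={a.com}
Op 10: insert b.com -> 10.0.0.7 (expiry=19+2=21). clock=19
Op 11: tick 8 -> clock=27. purged={b.com}
Op 12: insert c.com -> 10.0.0.5 (expiry=27+1=28). clock=27
Op 13: tick 7 -> clock=34. purged={c.com}
Op 14: insert a.com -> 10.0.0.2 (expiry=34+4=38). clock=34
lookup a.com: present, ip=10.0.0.2 expiry=38 > clock=34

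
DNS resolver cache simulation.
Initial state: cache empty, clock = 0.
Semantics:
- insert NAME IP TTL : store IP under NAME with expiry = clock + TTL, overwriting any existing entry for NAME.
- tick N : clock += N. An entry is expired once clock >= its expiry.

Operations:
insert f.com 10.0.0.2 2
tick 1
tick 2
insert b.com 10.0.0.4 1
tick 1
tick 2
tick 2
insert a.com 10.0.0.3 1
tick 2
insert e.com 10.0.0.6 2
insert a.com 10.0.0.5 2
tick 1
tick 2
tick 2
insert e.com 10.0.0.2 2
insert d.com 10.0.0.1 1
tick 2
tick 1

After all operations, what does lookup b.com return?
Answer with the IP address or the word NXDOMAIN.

Answer: NXDOMAIN

Derivation:
Op 1: insert f.com -> 10.0.0.2 (expiry=0+2=2). clock=0
Op 2: tick 1 -> clock=1.
Op 3: tick 2 -> clock=3. purged={f.com}
Op 4: insert b.com -> 10.0.0.4 (expiry=3+1=4). clock=3
Op 5: tick 1 -> clock=4. purged={b.com}
Op 6: tick 2 -> clock=6.
Op 7: tick 2 -> clock=8.
Op 8: insert a.com -> 10.0.0.3 (expiry=8+1=9). clock=8
Op 9: tick 2 -> clock=10. purged={a.com}
Op 10: insert e.com -> 10.0.0.6 (expiry=10+2=12). clock=10
Op 11: insert a.com -> 10.0.0.5 (expiry=10+2=12). clock=10
Op 12: tick 1 -> clock=11.
Op 13: tick 2 -> clock=13. purged={a.com,e.com}
Op 14: tick 2 -> clock=15.
Op 15: insert e.com -> 10.0.0.2 (expiry=15+2=17). clock=15
Op 16: insert d.com -> 10.0.0.1 (expiry=15+1=16). clock=15
Op 17: tick 2 -> clock=17. purged={d.com,e.com}
Op 18: tick 1 -> clock=18.
lookup b.com: not in cache (expired or never inserted)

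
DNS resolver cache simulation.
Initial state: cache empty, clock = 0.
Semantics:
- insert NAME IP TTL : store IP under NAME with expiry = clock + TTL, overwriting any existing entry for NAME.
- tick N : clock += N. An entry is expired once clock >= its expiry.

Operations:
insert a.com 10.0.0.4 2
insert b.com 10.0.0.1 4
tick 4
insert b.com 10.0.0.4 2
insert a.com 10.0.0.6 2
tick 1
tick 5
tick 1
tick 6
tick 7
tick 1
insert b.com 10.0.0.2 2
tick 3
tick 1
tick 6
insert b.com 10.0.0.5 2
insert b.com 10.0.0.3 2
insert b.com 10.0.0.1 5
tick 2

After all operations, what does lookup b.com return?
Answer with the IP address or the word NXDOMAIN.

Answer: 10.0.0.1

Derivation:
Op 1: insert a.com -> 10.0.0.4 (expiry=0+2=2). clock=0
Op 2: insert b.com -> 10.0.0.1 (expiry=0+4=4). clock=0
Op 3: tick 4 -> clock=4. purged={a.com,b.com}
Op 4: insert b.com -> 10.0.0.4 (expiry=4+2=6). clock=4
Op 5: insert a.com -> 10.0.0.6 (expiry=4+2=6). clock=4
Op 6: tick 1 -> clock=5.
Op 7: tick 5 -> clock=10. purged={a.com,b.com}
Op 8: tick 1 -> clock=11.
Op 9: tick 6 -> clock=17.
Op 10: tick 7 -> clock=24.
Op 11: tick 1 -> clock=25.
Op 12: insert b.com -> 10.0.0.2 (expiry=25+2=27). clock=25
Op 13: tick 3 -> clock=28. purged={b.com}
Op 14: tick 1 -> clock=29.
Op 15: tick 6 -> clock=35.
Op 16: insert b.com -> 10.0.0.5 (expiry=35+2=37). clock=35
Op 17: insert b.com -> 10.0.0.3 (expiry=35+2=37). clock=35
Op 18: insert b.com -> 10.0.0.1 (expiry=35+5=40). clock=35
Op 19: tick 2 -> clock=37.
lookup b.com: present, ip=10.0.0.1 expiry=40 > clock=37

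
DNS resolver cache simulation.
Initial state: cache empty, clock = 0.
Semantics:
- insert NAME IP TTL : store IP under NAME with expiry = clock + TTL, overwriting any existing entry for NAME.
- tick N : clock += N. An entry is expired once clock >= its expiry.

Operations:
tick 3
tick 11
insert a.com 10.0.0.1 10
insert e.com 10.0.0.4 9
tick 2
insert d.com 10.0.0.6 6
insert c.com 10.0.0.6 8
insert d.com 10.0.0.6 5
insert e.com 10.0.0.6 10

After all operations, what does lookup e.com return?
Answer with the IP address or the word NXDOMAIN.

Op 1: tick 3 -> clock=3.
Op 2: tick 11 -> clock=14.
Op 3: insert a.com -> 10.0.0.1 (expiry=14+10=24). clock=14
Op 4: insert e.com -> 10.0.0.4 (expiry=14+9=23). clock=14
Op 5: tick 2 -> clock=16.
Op 6: insert d.com -> 10.0.0.6 (expiry=16+6=22). clock=16
Op 7: insert c.com -> 10.0.0.6 (expiry=16+8=24). clock=16
Op 8: insert d.com -> 10.0.0.6 (expiry=16+5=21). clock=16
Op 9: insert e.com -> 10.0.0.6 (expiry=16+10=26). clock=16
lookup e.com: present, ip=10.0.0.6 expiry=26 > clock=16

Answer: 10.0.0.6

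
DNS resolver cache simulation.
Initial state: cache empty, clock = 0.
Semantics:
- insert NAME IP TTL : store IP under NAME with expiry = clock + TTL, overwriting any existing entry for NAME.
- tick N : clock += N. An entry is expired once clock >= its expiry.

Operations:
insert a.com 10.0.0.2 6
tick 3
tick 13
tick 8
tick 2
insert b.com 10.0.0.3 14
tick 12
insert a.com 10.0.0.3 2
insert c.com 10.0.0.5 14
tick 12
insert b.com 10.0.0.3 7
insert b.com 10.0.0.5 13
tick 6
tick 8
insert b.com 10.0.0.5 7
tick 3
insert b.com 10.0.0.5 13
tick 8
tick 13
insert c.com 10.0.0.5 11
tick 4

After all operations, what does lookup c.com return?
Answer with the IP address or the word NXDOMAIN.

Op 1: insert a.com -> 10.0.0.2 (expiry=0+6=6). clock=0
Op 2: tick 3 -> clock=3.
Op 3: tick 13 -> clock=16. purged={a.com}
Op 4: tick 8 -> clock=24.
Op 5: tick 2 -> clock=26.
Op 6: insert b.com -> 10.0.0.3 (expiry=26+14=40). clock=26
Op 7: tick 12 -> clock=38.
Op 8: insert a.com -> 10.0.0.3 (expiry=38+2=40). clock=38
Op 9: insert c.com -> 10.0.0.5 (expiry=38+14=52). clock=38
Op 10: tick 12 -> clock=50. purged={a.com,b.com}
Op 11: insert b.com -> 10.0.0.3 (expiry=50+7=57). clock=50
Op 12: insert b.com -> 10.0.0.5 (expiry=50+13=63). clock=50
Op 13: tick 6 -> clock=56. purged={c.com}
Op 14: tick 8 -> clock=64. purged={b.com}
Op 15: insert b.com -> 10.0.0.5 (expiry=64+7=71). clock=64
Op 16: tick 3 -> clock=67.
Op 17: insert b.com -> 10.0.0.5 (expiry=67+13=80). clock=67
Op 18: tick 8 -> clock=75.
Op 19: tick 13 -> clock=88. purged={b.com}
Op 20: insert c.com -> 10.0.0.5 (expiry=88+11=99). clock=88
Op 21: tick 4 -> clock=92.
lookup c.com: present, ip=10.0.0.5 expiry=99 > clock=92

Answer: 10.0.0.5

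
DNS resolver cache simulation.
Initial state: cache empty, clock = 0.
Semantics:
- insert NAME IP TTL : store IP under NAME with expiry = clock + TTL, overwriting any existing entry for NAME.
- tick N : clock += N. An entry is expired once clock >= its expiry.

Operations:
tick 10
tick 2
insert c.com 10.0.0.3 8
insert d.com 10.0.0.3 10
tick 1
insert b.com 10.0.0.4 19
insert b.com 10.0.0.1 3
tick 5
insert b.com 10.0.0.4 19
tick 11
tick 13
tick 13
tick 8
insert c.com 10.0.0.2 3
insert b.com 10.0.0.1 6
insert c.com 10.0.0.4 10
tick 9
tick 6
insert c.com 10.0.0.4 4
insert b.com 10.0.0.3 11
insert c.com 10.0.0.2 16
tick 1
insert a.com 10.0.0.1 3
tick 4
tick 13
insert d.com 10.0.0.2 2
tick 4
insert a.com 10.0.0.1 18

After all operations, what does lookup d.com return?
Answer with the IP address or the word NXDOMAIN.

Answer: NXDOMAIN

Derivation:
Op 1: tick 10 -> clock=10.
Op 2: tick 2 -> clock=12.
Op 3: insert c.com -> 10.0.0.3 (expiry=12+8=20). clock=12
Op 4: insert d.com -> 10.0.0.3 (expiry=12+10=22). clock=12
Op 5: tick 1 -> clock=13.
Op 6: insert b.com -> 10.0.0.4 (expiry=13+19=32). clock=13
Op 7: insert b.com -> 10.0.0.1 (expiry=13+3=16). clock=13
Op 8: tick 5 -> clock=18. purged={b.com}
Op 9: insert b.com -> 10.0.0.4 (expiry=18+19=37). clock=18
Op 10: tick 11 -> clock=29. purged={c.com,d.com}
Op 11: tick 13 -> clock=42. purged={b.com}
Op 12: tick 13 -> clock=55.
Op 13: tick 8 -> clock=63.
Op 14: insert c.com -> 10.0.0.2 (expiry=63+3=66). clock=63
Op 15: insert b.com -> 10.0.0.1 (expiry=63+6=69). clock=63
Op 16: insert c.com -> 10.0.0.4 (expiry=63+10=73). clock=63
Op 17: tick 9 -> clock=72. purged={b.com}
Op 18: tick 6 -> clock=78. purged={c.com}
Op 19: insert c.com -> 10.0.0.4 (expiry=78+4=82). clock=78
Op 20: insert b.com -> 10.0.0.3 (expiry=78+11=89). clock=78
Op 21: insert c.com -> 10.0.0.2 (expiry=78+16=94). clock=78
Op 22: tick 1 -> clock=79.
Op 23: insert a.com -> 10.0.0.1 (expiry=79+3=82). clock=79
Op 24: tick 4 -> clock=83. purged={a.com}
Op 25: tick 13 -> clock=96. purged={b.com,c.com}
Op 26: insert d.com -> 10.0.0.2 (expiry=96+2=98). clock=96
Op 27: tick 4 -> clock=100. purged={d.com}
Op 28: insert a.com -> 10.0.0.1 (expiry=100+18=118). clock=100
lookup d.com: not in cache (expired or never inserted)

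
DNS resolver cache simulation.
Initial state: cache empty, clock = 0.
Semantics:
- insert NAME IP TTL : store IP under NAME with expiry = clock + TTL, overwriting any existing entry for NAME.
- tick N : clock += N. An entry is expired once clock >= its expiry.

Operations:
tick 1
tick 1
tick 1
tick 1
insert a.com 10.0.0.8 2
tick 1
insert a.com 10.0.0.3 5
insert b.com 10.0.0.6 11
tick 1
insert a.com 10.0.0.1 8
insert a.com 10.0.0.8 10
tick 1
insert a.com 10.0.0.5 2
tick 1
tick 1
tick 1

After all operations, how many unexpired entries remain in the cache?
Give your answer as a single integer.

Answer: 1

Derivation:
Op 1: tick 1 -> clock=1.
Op 2: tick 1 -> clock=2.
Op 3: tick 1 -> clock=3.
Op 4: tick 1 -> clock=4.
Op 5: insert a.com -> 10.0.0.8 (expiry=4+2=6). clock=4
Op 6: tick 1 -> clock=5.
Op 7: insert a.com -> 10.0.0.3 (expiry=5+5=10). clock=5
Op 8: insert b.com -> 10.0.0.6 (expiry=5+11=16). clock=5
Op 9: tick 1 -> clock=6.
Op 10: insert a.com -> 10.0.0.1 (expiry=6+8=14). clock=6
Op 11: insert a.com -> 10.0.0.8 (expiry=6+10=16). clock=6
Op 12: tick 1 -> clock=7.
Op 13: insert a.com -> 10.0.0.5 (expiry=7+2=9). clock=7
Op 14: tick 1 -> clock=8.
Op 15: tick 1 -> clock=9. purged={a.com}
Op 16: tick 1 -> clock=10.
Final cache (unexpired): {b.com} -> size=1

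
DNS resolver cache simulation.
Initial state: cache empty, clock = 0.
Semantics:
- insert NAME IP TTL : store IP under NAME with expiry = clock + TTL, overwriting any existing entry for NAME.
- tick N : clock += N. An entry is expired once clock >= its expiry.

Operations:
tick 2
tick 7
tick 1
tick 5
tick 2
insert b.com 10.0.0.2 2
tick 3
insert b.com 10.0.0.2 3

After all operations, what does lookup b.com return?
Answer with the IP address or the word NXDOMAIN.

Op 1: tick 2 -> clock=2.
Op 2: tick 7 -> clock=9.
Op 3: tick 1 -> clock=10.
Op 4: tick 5 -> clock=15.
Op 5: tick 2 -> clock=17.
Op 6: insert b.com -> 10.0.0.2 (expiry=17+2=19). clock=17
Op 7: tick 3 -> clock=20. purged={b.com}
Op 8: insert b.com -> 10.0.0.2 (expiry=20+3=23). clock=20
lookup b.com: present, ip=10.0.0.2 expiry=23 > clock=20

Answer: 10.0.0.2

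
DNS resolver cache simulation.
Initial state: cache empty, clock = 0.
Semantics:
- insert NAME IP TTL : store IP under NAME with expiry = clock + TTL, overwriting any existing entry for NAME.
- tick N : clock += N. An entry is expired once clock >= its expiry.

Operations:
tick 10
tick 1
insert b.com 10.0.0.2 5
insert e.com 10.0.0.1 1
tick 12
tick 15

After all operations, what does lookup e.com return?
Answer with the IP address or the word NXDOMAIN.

Op 1: tick 10 -> clock=10.
Op 2: tick 1 -> clock=11.
Op 3: insert b.com -> 10.0.0.2 (expiry=11+5=16). clock=11
Op 4: insert e.com -> 10.0.0.1 (expiry=11+1=12). clock=11
Op 5: tick 12 -> clock=23. purged={b.com,e.com}
Op 6: tick 15 -> clock=38.
lookup e.com: not in cache (expired or never inserted)

Answer: NXDOMAIN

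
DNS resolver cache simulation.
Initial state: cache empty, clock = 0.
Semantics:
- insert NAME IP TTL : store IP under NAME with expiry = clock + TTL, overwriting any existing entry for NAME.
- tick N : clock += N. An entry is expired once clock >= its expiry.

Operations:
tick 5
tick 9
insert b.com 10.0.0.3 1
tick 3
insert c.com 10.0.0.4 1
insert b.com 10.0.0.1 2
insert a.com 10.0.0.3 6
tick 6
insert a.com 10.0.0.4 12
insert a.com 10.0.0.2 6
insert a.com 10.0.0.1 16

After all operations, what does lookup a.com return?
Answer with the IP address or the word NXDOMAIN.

Answer: 10.0.0.1

Derivation:
Op 1: tick 5 -> clock=5.
Op 2: tick 9 -> clock=14.
Op 3: insert b.com -> 10.0.0.3 (expiry=14+1=15). clock=14
Op 4: tick 3 -> clock=17. purged={b.com}
Op 5: insert c.com -> 10.0.0.4 (expiry=17+1=18). clock=17
Op 6: insert b.com -> 10.0.0.1 (expiry=17+2=19). clock=17
Op 7: insert a.com -> 10.0.0.3 (expiry=17+6=23). clock=17
Op 8: tick 6 -> clock=23. purged={a.com,b.com,c.com}
Op 9: insert a.com -> 10.0.0.4 (expiry=23+12=35). clock=23
Op 10: insert a.com -> 10.0.0.2 (expiry=23+6=29). clock=23
Op 11: insert a.com -> 10.0.0.1 (expiry=23+16=39). clock=23
lookup a.com: present, ip=10.0.0.1 expiry=39 > clock=23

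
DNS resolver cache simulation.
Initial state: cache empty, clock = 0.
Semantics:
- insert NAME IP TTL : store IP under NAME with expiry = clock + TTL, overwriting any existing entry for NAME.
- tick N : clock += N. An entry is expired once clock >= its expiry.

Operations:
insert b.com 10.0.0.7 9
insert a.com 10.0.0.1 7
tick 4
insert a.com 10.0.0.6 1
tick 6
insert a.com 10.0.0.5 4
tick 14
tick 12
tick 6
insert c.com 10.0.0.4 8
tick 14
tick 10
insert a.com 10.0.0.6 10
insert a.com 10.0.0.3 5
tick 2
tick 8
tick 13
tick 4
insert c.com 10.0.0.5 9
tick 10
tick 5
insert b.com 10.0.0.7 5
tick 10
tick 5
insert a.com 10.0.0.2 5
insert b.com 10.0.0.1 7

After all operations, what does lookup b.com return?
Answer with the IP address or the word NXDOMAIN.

Op 1: insert b.com -> 10.0.0.7 (expiry=0+9=9). clock=0
Op 2: insert a.com -> 10.0.0.1 (expiry=0+7=7). clock=0
Op 3: tick 4 -> clock=4.
Op 4: insert a.com -> 10.0.0.6 (expiry=4+1=5). clock=4
Op 5: tick 6 -> clock=10. purged={a.com,b.com}
Op 6: insert a.com -> 10.0.0.5 (expiry=10+4=14). clock=10
Op 7: tick 14 -> clock=24. purged={a.com}
Op 8: tick 12 -> clock=36.
Op 9: tick 6 -> clock=42.
Op 10: insert c.com -> 10.0.0.4 (expiry=42+8=50). clock=42
Op 11: tick 14 -> clock=56. purged={c.com}
Op 12: tick 10 -> clock=66.
Op 13: insert a.com -> 10.0.0.6 (expiry=66+10=76). clock=66
Op 14: insert a.com -> 10.0.0.3 (expiry=66+5=71). clock=66
Op 15: tick 2 -> clock=68.
Op 16: tick 8 -> clock=76. purged={a.com}
Op 17: tick 13 -> clock=89.
Op 18: tick 4 -> clock=93.
Op 19: insert c.com -> 10.0.0.5 (expiry=93+9=102). clock=93
Op 20: tick 10 -> clock=103. purged={c.com}
Op 21: tick 5 -> clock=108.
Op 22: insert b.com -> 10.0.0.7 (expiry=108+5=113). clock=108
Op 23: tick 10 -> clock=118. purged={b.com}
Op 24: tick 5 -> clock=123.
Op 25: insert a.com -> 10.0.0.2 (expiry=123+5=128). clock=123
Op 26: insert b.com -> 10.0.0.1 (expiry=123+7=130). clock=123
lookup b.com: present, ip=10.0.0.1 expiry=130 > clock=123

Answer: 10.0.0.1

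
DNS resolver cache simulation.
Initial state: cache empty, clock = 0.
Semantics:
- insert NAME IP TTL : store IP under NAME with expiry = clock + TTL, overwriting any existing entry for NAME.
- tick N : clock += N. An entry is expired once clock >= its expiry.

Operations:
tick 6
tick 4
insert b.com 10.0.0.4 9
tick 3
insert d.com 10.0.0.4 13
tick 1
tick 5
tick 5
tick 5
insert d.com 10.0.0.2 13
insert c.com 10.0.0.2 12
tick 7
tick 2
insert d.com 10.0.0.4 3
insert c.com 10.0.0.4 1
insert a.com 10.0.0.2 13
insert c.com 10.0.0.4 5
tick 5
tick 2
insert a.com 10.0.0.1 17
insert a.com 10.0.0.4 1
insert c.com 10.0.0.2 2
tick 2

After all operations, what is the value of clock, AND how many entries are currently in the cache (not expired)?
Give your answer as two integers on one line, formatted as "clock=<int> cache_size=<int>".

Op 1: tick 6 -> clock=6.
Op 2: tick 4 -> clock=10.
Op 3: insert b.com -> 10.0.0.4 (expiry=10+9=19). clock=10
Op 4: tick 3 -> clock=13.
Op 5: insert d.com -> 10.0.0.4 (expiry=13+13=26). clock=13
Op 6: tick 1 -> clock=14.
Op 7: tick 5 -> clock=19. purged={b.com}
Op 8: tick 5 -> clock=24.
Op 9: tick 5 -> clock=29. purged={d.com}
Op 10: insert d.com -> 10.0.0.2 (expiry=29+13=42). clock=29
Op 11: insert c.com -> 10.0.0.2 (expiry=29+12=41). clock=29
Op 12: tick 7 -> clock=36.
Op 13: tick 2 -> clock=38.
Op 14: insert d.com -> 10.0.0.4 (expiry=38+3=41). clock=38
Op 15: insert c.com -> 10.0.0.4 (expiry=38+1=39). clock=38
Op 16: insert a.com -> 10.0.0.2 (expiry=38+13=51). clock=38
Op 17: insert c.com -> 10.0.0.4 (expiry=38+5=43). clock=38
Op 18: tick 5 -> clock=43. purged={c.com,d.com}
Op 19: tick 2 -> clock=45.
Op 20: insert a.com -> 10.0.0.1 (expiry=45+17=62). clock=45
Op 21: insert a.com -> 10.0.0.4 (expiry=45+1=46). clock=45
Op 22: insert c.com -> 10.0.0.2 (expiry=45+2=47). clock=45
Op 23: tick 2 -> clock=47. purged={a.com,c.com}
Final clock = 47
Final cache (unexpired): {} -> size=0

Answer: clock=47 cache_size=0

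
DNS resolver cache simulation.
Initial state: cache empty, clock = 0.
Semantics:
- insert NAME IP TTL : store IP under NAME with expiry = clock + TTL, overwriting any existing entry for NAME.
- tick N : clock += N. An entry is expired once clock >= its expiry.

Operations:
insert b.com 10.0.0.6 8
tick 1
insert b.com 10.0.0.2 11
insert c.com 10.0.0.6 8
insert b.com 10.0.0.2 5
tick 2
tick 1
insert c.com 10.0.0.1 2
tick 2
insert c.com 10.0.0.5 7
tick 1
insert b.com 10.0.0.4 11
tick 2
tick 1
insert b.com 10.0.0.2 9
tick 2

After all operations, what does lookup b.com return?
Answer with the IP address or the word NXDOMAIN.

Answer: 10.0.0.2

Derivation:
Op 1: insert b.com -> 10.0.0.6 (expiry=0+8=8). clock=0
Op 2: tick 1 -> clock=1.
Op 3: insert b.com -> 10.0.0.2 (expiry=1+11=12). clock=1
Op 4: insert c.com -> 10.0.0.6 (expiry=1+8=9). clock=1
Op 5: insert b.com -> 10.0.0.2 (expiry=1+5=6). clock=1
Op 6: tick 2 -> clock=3.
Op 7: tick 1 -> clock=4.
Op 8: insert c.com -> 10.0.0.1 (expiry=4+2=6). clock=4
Op 9: tick 2 -> clock=6. purged={b.com,c.com}
Op 10: insert c.com -> 10.0.0.5 (expiry=6+7=13). clock=6
Op 11: tick 1 -> clock=7.
Op 12: insert b.com -> 10.0.0.4 (expiry=7+11=18). clock=7
Op 13: tick 2 -> clock=9.
Op 14: tick 1 -> clock=10.
Op 15: insert b.com -> 10.0.0.2 (expiry=10+9=19). clock=10
Op 16: tick 2 -> clock=12.
lookup b.com: present, ip=10.0.0.2 expiry=19 > clock=12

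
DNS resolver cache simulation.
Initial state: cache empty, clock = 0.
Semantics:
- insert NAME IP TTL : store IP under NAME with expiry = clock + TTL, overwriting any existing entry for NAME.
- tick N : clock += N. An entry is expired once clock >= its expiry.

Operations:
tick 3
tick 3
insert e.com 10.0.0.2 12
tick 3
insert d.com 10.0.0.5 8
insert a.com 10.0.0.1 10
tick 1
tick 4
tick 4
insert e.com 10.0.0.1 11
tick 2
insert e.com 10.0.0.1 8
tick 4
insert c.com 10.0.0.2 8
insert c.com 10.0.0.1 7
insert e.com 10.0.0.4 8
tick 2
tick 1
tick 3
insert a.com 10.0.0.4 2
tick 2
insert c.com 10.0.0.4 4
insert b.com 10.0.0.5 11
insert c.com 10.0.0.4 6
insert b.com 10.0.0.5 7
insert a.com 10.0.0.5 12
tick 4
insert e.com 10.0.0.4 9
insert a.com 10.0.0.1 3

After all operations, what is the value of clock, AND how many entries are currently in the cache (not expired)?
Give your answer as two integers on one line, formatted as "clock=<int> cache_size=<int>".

Answer: clock=36 cache_size=4

Derivation:
Op 1: tick 3 -> clock=3.
Op 2: tick 3 -> clock=6.
Op 3: insert e.com -> 10.0.0.2 (expiry=6+12=18). clock=6
Op 4: tick 3 -> clock=9.
Op 5: insert d.com -> 10.0.0.5 (expiry=9+8=17). clock=9
Op 6: insert a.com -> 10.0.0.1 (expiry=9+10=19). clock=9
Op 7: tick 1 -> clock=10.
Op 8: tick 4 -> clock=14.
Op 9: tick 4 -> clock=18. purged={d.com,e.com}
Op 10: insert e.com -> 10.0.0.1 (expiry=18+11=29). clock=18
Op 11: tick 2 -> clock=20. purged={a.com}
Op 12: insert e.com -> 10.0.0.1 (expiry=20+8=28). clock=20
Op 13: tick 4 -> clock=24.
Op 14: insert c.com -> 10.0.0.2 (expiry=24+8=32). clock=24
Op 15: insert c.com -> 10.0.0.1 (expiry=24+7=31). clock=24
Op 16: insert e.com -> 10.0.0.4 (expiry=24+8=32). clock=24
Op 17: tick 2 -> clock=26.
Op 18: tick 1 -> clock=27.
Op 19: tick 3 -> clock=30.
Op 20: insert a.com -> 10.0.0.4 (expiry=30+2=32). clock=30
Op 21: tick 2 -> clock=32. purged={a.com,c.com,e.com}
Op 22: insert c.com -> 10.0.0.4 (expiry=32+4=36). clock=32
Op 23: insert b.com -> 10.0.0.5 (expiry=32+11=43). clock=32
Op 24: insert c.com -> 10.0.0.4 (expiry=32+6=38). clock=32
Op 25: insert b.com -> 10.0.0.5 (expiry=32+7=39). clock=32
Op 26: insert a.com -> 10.0.0.5 (expiry=32+12=44). clock=32
Op 27: tick 4 -> clock=36.
Op 28: insert e.com -> 10.0.0.4 (expiry=36+9=45). clock=36
Op 29: insert a.com -> 10.0.0.1 (expiry=36+3=39). clock=36
Final clock = 36
Final cache (unexpired): {a.com,b.com,c.com,e.com} -> size=4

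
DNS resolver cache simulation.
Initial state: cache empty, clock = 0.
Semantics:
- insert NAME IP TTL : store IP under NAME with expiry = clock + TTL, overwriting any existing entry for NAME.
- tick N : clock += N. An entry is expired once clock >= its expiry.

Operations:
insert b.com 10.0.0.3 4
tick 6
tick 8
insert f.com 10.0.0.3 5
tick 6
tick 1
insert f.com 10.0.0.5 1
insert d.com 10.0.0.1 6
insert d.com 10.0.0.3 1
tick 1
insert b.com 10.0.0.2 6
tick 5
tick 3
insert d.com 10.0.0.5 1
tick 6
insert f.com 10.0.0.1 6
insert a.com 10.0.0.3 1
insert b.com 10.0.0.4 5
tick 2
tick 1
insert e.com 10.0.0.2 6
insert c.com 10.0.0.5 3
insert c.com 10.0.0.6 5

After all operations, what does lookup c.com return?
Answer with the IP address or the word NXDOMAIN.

Op 1: insert b.com -> 10.0.0.3 (expiry=0+4=4). clock=0
Op 2: tick 6 -> clock=6. purged={b.com}
Op 3: tick 8 -> clock=14.
Op 4: insert f.com -> 10.0.0.3 (expiry=14+5=19). clock=14
Op 5: tick 6 -> clock=20. purged={f.com}
Op 6: tick 1 -> clock=21.
Op 7: insert f.com -> 10.0.0.5 (expiry=21+1=22). clock=21
Op 8: insert d.com -> 10.0.0.1 (expiry=21+6=27). clock=21
Op 9: insert d.com -> 10.0.0.3 (expiry=21+1=22). clock=21
Op 10: tick 1 -> clock=22. purged={d.com,f.com}
Op 11: insert b.com -> 10.0.0.2 (expiry=22+6=28). clock=22
Op 12: tick 5 -> clock=27.
Op 13: tick 3 -> clock=30. purged={b.com}
Op 14: insert d.com -> 10.0.0.5 (expiry=30+1=31). clock=30
Op 15: tick 6 -> clock=36. purged={d.com}
Op 16: insert f.com -> 10.0.0.1 (expiry=36+6=42). clock=36
Op 17: insert a.com -> 10.0.0.3 (expiry=36+1=37). clock=36
Op 18: insert b.com -> 10.0.0.4 (expiry=36+5=41). clock=36
Op 19: tick 2 -> clock=38. purged={a.com}
Op 20: tick 1 -> clock=39.
Op 21: insert e.com -> 10.0.0.2 (expiry=39+6=45). clock=39
Op 22: insert c.com -> 10.0.0.5 (expiry=39+3=42). clock=39
Op 23: insert c.com -> 10.0.0.6 (expiry=39+5=44). clock=39
lookup c.com: present, ip=10.0.0.6 expiry=44 > clock=39

Answer: 10.0.0.6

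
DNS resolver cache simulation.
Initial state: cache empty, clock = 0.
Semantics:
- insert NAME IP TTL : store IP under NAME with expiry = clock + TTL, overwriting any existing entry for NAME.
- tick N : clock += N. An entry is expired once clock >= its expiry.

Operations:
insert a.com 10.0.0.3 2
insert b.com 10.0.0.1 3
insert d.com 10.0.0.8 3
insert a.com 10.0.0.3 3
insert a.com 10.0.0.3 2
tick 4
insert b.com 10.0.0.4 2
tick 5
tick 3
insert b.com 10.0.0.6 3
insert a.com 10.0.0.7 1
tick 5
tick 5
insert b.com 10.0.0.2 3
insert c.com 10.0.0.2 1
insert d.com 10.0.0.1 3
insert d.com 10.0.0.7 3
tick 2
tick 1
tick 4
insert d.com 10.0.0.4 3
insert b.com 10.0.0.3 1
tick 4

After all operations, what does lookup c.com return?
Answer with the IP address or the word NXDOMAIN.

Answer: NXDOMAIN

Derivation:
Op 1: insert a.com -> 10.0.0.3 (expiry=0+2=2). clock=0
Op 2: insert b.com -> 10.0.0.1 (expiry=0+3=3). clock=0
Op 3: insert d.com -> 10.0.0.8 (expiry=0+3=3). clock=0
Op 4: insert a.com -> 10.0.0.3 (expiry=0+3=3). clock=0
Op 5: insert a.com -> 10.0.0.3 (expiry=0+2=2). clock=0
Op 6: tick 4 -> clock=4. purged={a.com,b.com,d.com}
Op 7: insert b.com -> 10.0.0.4 (expiry=4+2=6). clock=4
Op 8: tick 5 -> clock=9. purged={b.com}
Op 9: tick 3 -> clock=12.
Op 10: insert b.com -> 10.0.0.6 (expiry=12+3=15). clock=12
Op 11: insert a.com -> 10.0.0.7 (expiry=12+1=13). clock=12
Op 12: tick 5 -> clock=17. purged={a.com,b.com}
Op 13: tick 5 -> clock=22.
Op 14: insert b.com -> 10.0.0.2 (expiry=22+3=25). clock=22
Op 15: insert c.com -> 10.0.0.2 (expiry=22+1=23). clock=22
Op 16: insert d.com -> 10.0.0.1 (expiry=22+3=25). clock=22
Op 17: insert d.com -> 10.0.0.7 (expiry=22+3=25). clock=22
Op 18: tick 2 -> clock=24. purged={c.com}
Op 19: tick 1 -> clock=25. purged={b.com,d.com}
Op 20: tick 4 -> clock=29.
Op 21: insert d.com -> 10.0.0.4 (expiry=29+3=32). clock=29
Op 22: insert b.com -> 10.0.0.3 (expiry=29+1=30). clock=29
Op 23: tick 4 -> clock=33. purged={b.com,d.com}
lookup c.com: not in cache (expired or never inserted)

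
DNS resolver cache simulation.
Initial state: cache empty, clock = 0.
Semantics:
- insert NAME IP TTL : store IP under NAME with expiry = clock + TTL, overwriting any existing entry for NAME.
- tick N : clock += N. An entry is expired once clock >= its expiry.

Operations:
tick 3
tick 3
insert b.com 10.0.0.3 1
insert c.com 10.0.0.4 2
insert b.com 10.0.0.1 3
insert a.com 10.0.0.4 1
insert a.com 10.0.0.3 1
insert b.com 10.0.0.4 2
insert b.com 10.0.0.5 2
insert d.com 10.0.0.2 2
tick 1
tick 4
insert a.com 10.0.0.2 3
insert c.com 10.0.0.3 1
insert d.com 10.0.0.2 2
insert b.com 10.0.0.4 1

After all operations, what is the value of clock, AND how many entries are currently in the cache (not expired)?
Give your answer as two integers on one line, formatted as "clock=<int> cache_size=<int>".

Op 1: tick 3 -> clock=3.
Op 2: tick 3 -> clock=6.
Op 3: insert b.com -> 10.0.0.3 (expiry=6+1=7). clock=6
Op 4: insert c.com -> 10.0.0.4 (expiry=6+2=8). clock=6
Op 5: insert b.com -> 10.0.0.1 (expiry=6+3=9). clock=6
Op 6: insert a.com -> 10.0.0.4 (expiry=6+1=7). clock=6
Op 7: insert a.com -> 10.0.0.3 (expiry=6+1=7). clock=6
Op 8: insert b.com -> 10.0.0.4 (expiry=6+2=8). clock=6
Op 9: insert b.com -> 10.0.0.5 (expiry=6+2=8). clock=6
Op 10: insert d.com -> 10.0.0.2 (expiry=6+2=8). clock=6
Op 11: tick 1 -> clock=7. purged={a.com}
Op 12: tick 4 -> clock=11. purged={b.com,c.com,d.com}
Op 13: insert a.com -> 10.0.0.2 (expiry=11+3=14). clock=11
Op 14: insert c.com -> 10.0.0.3 (expiry=11+1=12). clock=11
Op 15: insert d.com -> 10.0.0.2 (expiry=11+2=13). clock=11
Op 16: insert b.com -> 10.0.0.4 (expiry=11+1=12). clock=11
Final clock = 11
Final cache (unexpired): {a.com,b.com,c.com,d.com} -> size=4

Answer: clock=11 cache_size=4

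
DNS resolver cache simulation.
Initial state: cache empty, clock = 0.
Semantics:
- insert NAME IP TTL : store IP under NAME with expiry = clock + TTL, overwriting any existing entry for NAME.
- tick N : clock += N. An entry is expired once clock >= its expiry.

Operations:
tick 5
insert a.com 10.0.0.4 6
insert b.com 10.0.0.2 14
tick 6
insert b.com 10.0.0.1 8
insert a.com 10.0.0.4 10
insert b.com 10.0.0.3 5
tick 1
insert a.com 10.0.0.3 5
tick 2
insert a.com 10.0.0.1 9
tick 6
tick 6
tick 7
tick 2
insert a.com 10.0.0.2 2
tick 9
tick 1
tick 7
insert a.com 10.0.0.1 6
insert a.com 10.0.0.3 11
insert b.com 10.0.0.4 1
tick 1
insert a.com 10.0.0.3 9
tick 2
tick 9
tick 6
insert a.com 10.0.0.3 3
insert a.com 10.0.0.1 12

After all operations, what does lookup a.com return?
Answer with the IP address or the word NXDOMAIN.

Op 1: tick 5 -> clock=5.
Op 2: insert a.com -> 10.0.0.4 (expiry=5+6=11). clock=5
Op 3: insert b.com -> 10.0.0.2 (expiry=5+14=19). clock=5
Op 4: tick 6 -> clock=11. purged={a.com}
Op 5: insert b.com -> 10.0.0.1 (expiry=11+8=19). clock=11
Op 6: insert a.com -> 10.0.0.4 (expiry=11+10=21). clock=11
Op 7: insert b.com -> 10.0.0.3 (expiry=11+5=16). clock=11
Op 8: tick 1 -> clock=12.
Op 9: insert a.com -> 10.0.0.3 (expiry=12+5=17). clock=12
Op 10: tick 2 -> clock=14.
Op 11: insert a.com -> 10.0.0.1 (expiry=14+9=23). clock=14
Op 12: tick 6 -> clock=20. purged={b.com}
Op 13: tick 6 -> clock=26. purged={a.com}
Op 14: tick 7 -> clock=33.
Op 15: tick 2 -> clock=35.
Op 16: insert a.com -> 10.0.0.2 (expiry=35+2=37). clock=35
Op 17: tick 9 -> clock=44. purged={a.com}
Op 18: tick 1 -> clock=45.
Op 19: tick 7 -> clock=52.
Op 20: insert a.com -> 10.0.0.1 (expiry=52+6=58). clock=52
Op 21: insert a.com -> 10.0.0.3 (expiry=52+11=63). clock=52
Op 22: insert b.com -> 10.0.0.4 (expiry=52+1=53). clock=52
Op 23: tick 1 -> clock=53. purged={b.com}
Op 24: insert a.com -> 10.0.0.3 (expiry=53+9=62). clock=53
Op 25: tick 2 -> clock=55.
Op 26: tick 9 -> clock=64. purged={a.com}
Op 27: tick 6 -> clock=70.
Op 28: insert a.com -> 10.0.0.3 (expiry=70+3=73). clock=70
Op 29: insert a.com -> 10.0.0.1 (expiry=70+12=82). clock=70
lookup a.com: present, ip=10.0.0.1 expiry=82 > clock=70

Answer: 10.0.0.1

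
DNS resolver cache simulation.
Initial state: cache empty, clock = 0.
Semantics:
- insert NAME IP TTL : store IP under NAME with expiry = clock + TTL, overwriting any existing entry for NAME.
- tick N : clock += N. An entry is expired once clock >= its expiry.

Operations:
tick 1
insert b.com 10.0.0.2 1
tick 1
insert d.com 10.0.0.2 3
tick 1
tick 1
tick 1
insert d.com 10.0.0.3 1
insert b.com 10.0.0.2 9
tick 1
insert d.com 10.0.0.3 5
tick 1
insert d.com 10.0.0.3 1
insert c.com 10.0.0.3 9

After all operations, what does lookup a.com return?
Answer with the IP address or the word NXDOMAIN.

Answer: NXDOMAIN

Derivation:
Op 1: tick 1 -> clock=1.
Op 2: insert b.com -> 10.0.0.2 (expiry=1+1=2). clock=1
Op 3: tick 1 -> clock=2. purged={b.com}
Op 4: insert d.com -> 10.0.0.2 (expiry=2+3=5). clock=2
Op 5: tick 1 -> clock=3.
Op 6: tick 1 -> clock=4.
Op 7: tick 1 -> clock=5. purged={d.com}
Op 8: insert d.com -> 10.0.0.3 (expiry=5+1=6). clock=5
Op 9: insert b.com -> 10.0.0.2 (expiry=5+9=14). clock=5
Op 10: tick 1 -> clock=6. purged={d.com}
Op 11: insert d.com -> 10.0.0.3 (expiry=6+5=11). clock=6
Op 12: tick 1 -> clock=7.
Op 13: insert d.com -> 10.0.0.3 (expiry=7+1=8). clock=7
Op 14: insert c.com -> 10.0.0.3 (expiry=7+9=16). clock=7
lookup a.com: not in cache (expired or never inserted)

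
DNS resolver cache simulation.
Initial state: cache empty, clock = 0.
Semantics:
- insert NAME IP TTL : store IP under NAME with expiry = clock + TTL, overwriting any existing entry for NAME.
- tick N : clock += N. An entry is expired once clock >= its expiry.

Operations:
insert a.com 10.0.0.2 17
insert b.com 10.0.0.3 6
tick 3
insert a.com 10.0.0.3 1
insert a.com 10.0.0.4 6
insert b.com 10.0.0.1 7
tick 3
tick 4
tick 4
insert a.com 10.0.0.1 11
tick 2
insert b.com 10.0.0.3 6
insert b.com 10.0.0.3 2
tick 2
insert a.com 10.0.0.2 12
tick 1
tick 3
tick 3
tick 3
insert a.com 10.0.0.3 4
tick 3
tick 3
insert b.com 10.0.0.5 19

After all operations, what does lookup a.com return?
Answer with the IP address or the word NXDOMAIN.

Op 1: insert a.com -> 10.0.0.2 (expiry=0+17=17). clock=0
Op 2: insert b.com -> 10.0.0.3 (expiry=0+6=6). clock=0
Op 3: tick 3 -> clock=3.
Op 4: insert a.com -> 10.0.0.3 (expiry=3+1=4). clock=3
Op 5: insert a.com -> 10.0.0.4 (expiry=3+6=9). clock=3
Op 6: insert b.com -> 10.0.0.1 (expiry=3+7=10). clock=3
Op 7: tick 3 -> clock=6.
Op 8: tick 4 -> clock=10. purged={a.com,b.com}
Op 9: tick 4 -> clock=14.
Op 10: insert a.com -> 10.0.0.1 (expiry=14+11=25). clock=14
Op 11: tick 2 -> clock=16.
Op 12: insert b.com -> 10.0.0.3 (expiry=16+6=22). clock=16
Op 13: insert b.com -> 10.0.0.3 (expiry=16+2=18). clock=16
Op 14: tick 2 -> clock=18. purged={b.com}
Op 15: insert a.com -> 10.0.0.2 (expiry=18+12=30). clock=18
Op 16: tick 1 -> clock=19.
Op 17: tick 3 -> clock=22.
Op 18: tick 3 -> clock=25.
Op 19: tick 3 -> clock=28.
Op 20: insert a.com -> 10.0.0.3 (expiry=28+4=32). clock=28
Op 21: tick 3 -> clock=31.
Op 22: tick 3 -> clock=34. purged={a.com}
Op 23: insert b.com -> 10.0.0.5 (expiry=34+19=53). clock=34
lookup a.com: not in cache (expired or never inserted)

Answer: NXDOMAIN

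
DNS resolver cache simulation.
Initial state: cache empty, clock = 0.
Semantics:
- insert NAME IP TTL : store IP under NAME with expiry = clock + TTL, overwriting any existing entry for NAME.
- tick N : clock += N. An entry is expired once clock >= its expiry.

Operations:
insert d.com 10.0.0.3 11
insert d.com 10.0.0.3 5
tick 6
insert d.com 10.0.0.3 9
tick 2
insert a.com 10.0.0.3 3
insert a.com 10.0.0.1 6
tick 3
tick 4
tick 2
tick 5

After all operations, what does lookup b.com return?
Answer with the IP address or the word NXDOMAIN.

Answer: NXDOMAIN

Derivation:
Op 1: insert d.com -> 10.0.0.3 (expiry=0+11=11). clock=0
Op 2: insert d.com -> 10.0.0.3 (expiry=0+5=5). clock=0
Op 3: tick 6 -> clock=6. purged={d.com}
Op 4: insert d.com -> 10.0.0.3 (expiry=6+9=15). clock=6
Op 5: tick 2 -> clock=8.
Op 6: insert a.com -> 10.0.0.3 (expiry=8+3=11). clock=8
Op 7: insert a.com -> 10.0.0.1 (expiry=8+6=14). clock=8
Op 8: tick 3 -> clock=11.
Op 9: tick 4 -> clock=15. purged={a.com,d.com}
Op 10: tick 2 -> clock=17.
Op 11: tick 5 -> clock=22.
lookup b.com: not in cache (expired or never inserted)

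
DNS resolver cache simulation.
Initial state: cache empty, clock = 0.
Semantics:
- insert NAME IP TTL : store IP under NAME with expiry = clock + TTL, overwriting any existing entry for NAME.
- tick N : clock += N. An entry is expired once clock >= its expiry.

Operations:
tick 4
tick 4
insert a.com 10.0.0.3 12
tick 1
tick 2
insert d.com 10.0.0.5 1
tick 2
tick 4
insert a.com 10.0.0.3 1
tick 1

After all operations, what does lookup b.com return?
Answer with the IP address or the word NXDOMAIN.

Answer: NXDOMAIN

Derivation:
Op 1: tick 4 -> clock=4.
Op 2: tick 4 -> clock=8.
Op 3: insert a.com -> 10.0.0.3 (expiry=8+12=20). clock=8
Op 4: tick 1 -> clock=9.
Op 5: tick 2 -> clock=11.
Op 6: insert d.com -> 10.0.0.5 (expiry=11+1=12). clock=11
Op 7: tick 2 -> clock=13. purged={d.com}
Op 8: tick 4 -> clock=17.
Op 9: insert a.com -> 10.0.0.3 (expiry=17+1=18). clock=17
Op 10: tick 1 -> clock=18. purged={a.com}
lookup b.com: not in cache (expired or never inserted)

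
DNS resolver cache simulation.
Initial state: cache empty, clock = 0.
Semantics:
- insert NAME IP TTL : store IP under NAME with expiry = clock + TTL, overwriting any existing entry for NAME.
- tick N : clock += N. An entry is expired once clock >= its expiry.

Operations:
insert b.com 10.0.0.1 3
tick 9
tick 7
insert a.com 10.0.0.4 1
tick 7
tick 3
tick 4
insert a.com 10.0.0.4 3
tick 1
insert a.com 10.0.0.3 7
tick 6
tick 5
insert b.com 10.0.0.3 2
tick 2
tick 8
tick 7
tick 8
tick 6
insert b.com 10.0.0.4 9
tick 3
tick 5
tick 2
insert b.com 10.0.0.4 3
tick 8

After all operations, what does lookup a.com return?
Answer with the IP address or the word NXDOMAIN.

Answer: NXDOMAIN

Derivation:
Op 1: insert b.com -> 10.0.0.1 (expiry=0+3=3). clock=0
Op 2: tick 9 -> clock=9. purged={b.com}
Op 3: tick 7 -> clock=16.
Op 4: insert a.com -> 10.0.0.4 (expiry=16+1=17). clock=16
Op 5: tick 7 -> clock=23. purged={a.com}
Op 6: tick 3 -> clock=26.
Op 7: tick 4 -> clock=30.
Op 8: insert a.com -> 10.0.0.4 (expiry=30+3=33). clock=30
Op 9: tick 1 -> clock=31.
Op 10: insert a.com -> 10.0.0.3 (expiry=31+7=38). clock=31
Op 11: tick 6 -> clock=37.
Op 12: tick 5 -> clock=42. purged={a.com}
Op 13: insert b.com -> 10.0.0.3 (expiry=42+2=44). clock=42
Op 14: tick 2 -> clock=44. purged={b.com}
Op 15: tick 8 -> clock=52.
Op 16: tick 7 -> clock=59.
Op 17: tick 8 -> clock=67.
Op 18: tick 6 -> clock=73.
Op 19: insert b.com -> 10.0.0.4 (expiry=73+9=82). clock=73
Op 20: tick 3 -> clock=76.
Op 21: tick 5 -> clock=81.
Op 22: tick 2 -> clock=83. purged={b.com}
Op 23: insert b.com -> 10.0.0.4 (expiry=83+3=86). clock=83
Op 24: tick 8 -> clock=91. purged={b.com}
lookup a.com: not in cache (expired or never inserted)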